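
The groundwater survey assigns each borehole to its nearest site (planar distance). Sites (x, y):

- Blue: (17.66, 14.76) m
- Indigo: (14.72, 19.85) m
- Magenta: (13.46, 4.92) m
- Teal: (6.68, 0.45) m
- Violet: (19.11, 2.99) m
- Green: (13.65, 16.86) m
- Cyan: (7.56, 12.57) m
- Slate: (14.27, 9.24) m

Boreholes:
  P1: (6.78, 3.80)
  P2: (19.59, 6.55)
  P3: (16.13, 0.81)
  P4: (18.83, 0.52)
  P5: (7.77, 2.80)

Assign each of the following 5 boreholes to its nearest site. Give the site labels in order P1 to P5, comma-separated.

P1 → Teal (d²=11.23)
P2 → Violet (d²=12.90)
P3 → Violet (d²=13.63)
P4 → Violet (d²=6.18)
P5 → Teal (d²=6.71)

Teal, Violet, Violet, Violet, Teal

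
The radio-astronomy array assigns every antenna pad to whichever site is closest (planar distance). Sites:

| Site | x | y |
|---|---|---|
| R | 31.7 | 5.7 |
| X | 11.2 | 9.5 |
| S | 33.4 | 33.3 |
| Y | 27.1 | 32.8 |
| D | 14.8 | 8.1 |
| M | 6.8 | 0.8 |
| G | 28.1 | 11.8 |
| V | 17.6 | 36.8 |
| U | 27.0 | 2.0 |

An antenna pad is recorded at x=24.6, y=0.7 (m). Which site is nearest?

U

Squared distances to each site:
R: 75.410; X: 257.000; S: 1140.200; Y: 1036.660; D: 150.800; M: 316.850; G: 135.460; V: 1352.210; U: 7.450.
Minimum at U.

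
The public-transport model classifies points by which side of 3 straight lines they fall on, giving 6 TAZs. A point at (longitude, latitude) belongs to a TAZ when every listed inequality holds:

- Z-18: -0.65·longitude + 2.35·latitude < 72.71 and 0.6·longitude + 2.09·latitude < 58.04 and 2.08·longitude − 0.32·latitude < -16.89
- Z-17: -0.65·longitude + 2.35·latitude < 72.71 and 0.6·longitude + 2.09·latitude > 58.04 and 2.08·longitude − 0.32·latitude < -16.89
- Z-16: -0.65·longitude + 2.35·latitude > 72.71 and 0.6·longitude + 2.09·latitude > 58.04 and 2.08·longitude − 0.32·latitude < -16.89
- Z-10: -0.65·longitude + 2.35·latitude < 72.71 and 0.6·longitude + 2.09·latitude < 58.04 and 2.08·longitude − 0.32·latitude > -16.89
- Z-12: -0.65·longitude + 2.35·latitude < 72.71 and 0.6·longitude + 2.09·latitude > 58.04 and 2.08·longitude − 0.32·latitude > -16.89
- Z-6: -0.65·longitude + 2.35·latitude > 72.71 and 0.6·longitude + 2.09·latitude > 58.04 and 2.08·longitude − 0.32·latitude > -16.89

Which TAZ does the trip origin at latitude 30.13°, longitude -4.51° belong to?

Z-16

-0.65·-4.51 + 2.35·30.13 = 73.737, which is > 72.71
0.6·-4.51 + 2.09·30.13 = 60.266, which is > 58.04
2.08·-4.51 − 0.32·30.13 = -19.022, which is < -16.89
This sign pattern matches Z-16.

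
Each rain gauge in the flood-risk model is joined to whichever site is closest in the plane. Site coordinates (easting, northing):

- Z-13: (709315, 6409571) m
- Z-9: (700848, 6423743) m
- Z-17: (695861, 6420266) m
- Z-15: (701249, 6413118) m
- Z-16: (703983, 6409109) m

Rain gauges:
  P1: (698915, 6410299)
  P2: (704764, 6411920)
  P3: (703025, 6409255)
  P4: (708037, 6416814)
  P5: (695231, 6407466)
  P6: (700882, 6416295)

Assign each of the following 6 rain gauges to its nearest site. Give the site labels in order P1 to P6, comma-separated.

P1 → Z-15 (d²=13394317.00)
P2 → Z-16 (d²=8511682.00)
P3 → Z-16 (d²=939080.00)
P4 → Z-13 (d²=54094333.00)
P5 → Z-15 (d²=68161428.00)
P6 → Z-15 (d²=10228018.00)

Z-15, Z-16, Z-16, Z-13, Z-15, Z-15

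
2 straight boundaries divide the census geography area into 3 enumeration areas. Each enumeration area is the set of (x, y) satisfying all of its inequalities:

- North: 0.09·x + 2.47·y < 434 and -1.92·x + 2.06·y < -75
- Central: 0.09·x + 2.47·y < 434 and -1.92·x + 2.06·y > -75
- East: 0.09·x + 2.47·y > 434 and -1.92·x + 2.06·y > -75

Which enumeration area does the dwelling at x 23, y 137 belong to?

Central

0.09·23 + 2.47·137 = 340.460, which is < 434
-1.92·23 + 2.06·137 = 238.060, which is > -75
This sign pattern matches Central.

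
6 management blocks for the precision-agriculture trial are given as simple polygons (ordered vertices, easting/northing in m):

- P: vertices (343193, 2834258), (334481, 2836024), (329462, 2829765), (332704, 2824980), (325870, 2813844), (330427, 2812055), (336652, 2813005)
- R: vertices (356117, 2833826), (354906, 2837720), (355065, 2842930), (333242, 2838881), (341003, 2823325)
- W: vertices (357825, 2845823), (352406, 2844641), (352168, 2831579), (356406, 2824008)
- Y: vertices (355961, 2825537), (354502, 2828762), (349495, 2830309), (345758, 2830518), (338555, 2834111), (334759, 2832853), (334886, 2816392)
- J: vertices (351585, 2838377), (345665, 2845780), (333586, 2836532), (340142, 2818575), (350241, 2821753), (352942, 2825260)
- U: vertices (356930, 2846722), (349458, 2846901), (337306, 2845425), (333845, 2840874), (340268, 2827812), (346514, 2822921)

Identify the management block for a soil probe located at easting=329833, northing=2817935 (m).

Cast a ray rightward from (329833, 2817935). For each polygon, the edges (by vertex number in listed order) whose endpoints lie on opposite sides of northing = 2817935, where each meets that height, and whether that is right or left of the point:
P: 4–5 at easting≈328380.6 (left), 7–1 at easting≈338169.3 (right) → 1 crossing.
R: no edge straddles that height → 0 crossings.
W: no edge straddles that height → 0 crossings.
Y: 6–7 at easting≈334874.1 (right), 7–1 at easting≈338441.9 (right) → 2 crossings.
J: no edge straddles that height → 0 crossings.
U: no edge straddles that height → 0 crossings.
Only P has an odd count, so the point is inside P.

P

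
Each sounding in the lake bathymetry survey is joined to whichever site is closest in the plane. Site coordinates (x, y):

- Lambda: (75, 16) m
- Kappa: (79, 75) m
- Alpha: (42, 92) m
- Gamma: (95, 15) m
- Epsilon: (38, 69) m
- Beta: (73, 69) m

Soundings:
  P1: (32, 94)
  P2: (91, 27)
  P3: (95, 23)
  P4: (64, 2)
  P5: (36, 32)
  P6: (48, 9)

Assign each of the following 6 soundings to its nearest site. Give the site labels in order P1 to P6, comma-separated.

P1 → Alpha (d²=104.00)
P2 → Gamma (d²=160.00)
P3 → Gamma (d²=64.00)
P4 → Lambda (d²=317.00)
P5 → Epsilon (d²=1373.00)
P6 → Lambda (d²=778.00)

Alpha, Gamma, Gamma, Lambda, Epsilon, Lambda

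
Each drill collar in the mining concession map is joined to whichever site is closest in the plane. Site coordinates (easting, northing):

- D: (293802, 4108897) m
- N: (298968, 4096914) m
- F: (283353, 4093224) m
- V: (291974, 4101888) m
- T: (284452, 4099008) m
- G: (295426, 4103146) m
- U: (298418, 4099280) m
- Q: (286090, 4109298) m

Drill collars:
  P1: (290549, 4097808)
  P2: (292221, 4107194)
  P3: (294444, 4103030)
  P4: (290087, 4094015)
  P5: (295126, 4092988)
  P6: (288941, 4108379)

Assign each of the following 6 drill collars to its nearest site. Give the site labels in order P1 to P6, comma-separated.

P1 → V (d²=18677025.00)
P2 → D (d²=5399770.00)
P3 → G (d²=977780.00)
P4 → F (d²=45972437.00)
P5 → N (d²=30174440.00)
P6 → Q (d²=8972762.00)

V, D, G, F, N, Q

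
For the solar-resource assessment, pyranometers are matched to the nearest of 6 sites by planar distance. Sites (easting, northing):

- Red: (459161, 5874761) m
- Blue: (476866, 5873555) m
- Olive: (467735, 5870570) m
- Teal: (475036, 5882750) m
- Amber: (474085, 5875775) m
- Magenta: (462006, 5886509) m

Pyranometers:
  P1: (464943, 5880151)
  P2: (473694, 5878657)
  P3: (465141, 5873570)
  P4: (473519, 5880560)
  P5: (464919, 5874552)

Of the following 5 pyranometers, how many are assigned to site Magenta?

1

P1 → Magenta
P2 → Amber
P3 → Olive
P4 → Teal
P5 → Olive
1 of the 5 goes to Magenta.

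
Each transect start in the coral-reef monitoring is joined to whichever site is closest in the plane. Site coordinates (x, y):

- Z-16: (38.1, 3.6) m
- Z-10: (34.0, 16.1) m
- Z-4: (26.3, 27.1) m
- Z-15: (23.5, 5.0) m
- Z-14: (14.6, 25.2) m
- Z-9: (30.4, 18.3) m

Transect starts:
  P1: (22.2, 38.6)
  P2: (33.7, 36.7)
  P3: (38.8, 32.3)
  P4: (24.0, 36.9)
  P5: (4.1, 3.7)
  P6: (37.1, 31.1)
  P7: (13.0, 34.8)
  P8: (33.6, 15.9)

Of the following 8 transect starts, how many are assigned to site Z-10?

1

P1 → Z-4
P2 → Z-4
P3 → Z-4
P4 → Z-4
P5 → Z-15
P6 → Z-4
P7 → Z-14
P8 → Z-10
1 of the 8 goes to Z-10.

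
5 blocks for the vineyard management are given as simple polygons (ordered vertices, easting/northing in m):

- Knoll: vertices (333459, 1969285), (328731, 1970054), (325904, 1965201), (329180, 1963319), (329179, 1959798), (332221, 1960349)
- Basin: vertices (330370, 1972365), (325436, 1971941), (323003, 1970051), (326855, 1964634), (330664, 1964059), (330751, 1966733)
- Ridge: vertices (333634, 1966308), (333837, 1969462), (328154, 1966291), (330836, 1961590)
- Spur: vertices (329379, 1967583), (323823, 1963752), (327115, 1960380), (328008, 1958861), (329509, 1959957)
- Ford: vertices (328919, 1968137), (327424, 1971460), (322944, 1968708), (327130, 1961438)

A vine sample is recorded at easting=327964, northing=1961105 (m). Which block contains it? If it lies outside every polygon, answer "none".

Cast a ray rightward from (327964, 1961105). For each polygon, the edges (by vertex number in listed order) whose endpoints lie on opposite sides of northing = 1961105, where each meets that height, and whether that is right or left of the point:
Knoll: 4–5 at easting≈329179.4 (right), 6–1 at easting≈332325.7 (right) → 2 crossings.
Basin: no edge straddles that height → 0 crossings.
Ridge: no edge straddles that height → 0 crossings.
Spur: 2–3 at easting≈326407.2 (left), 5–1 at easting≈329489.4 (right) → 1 crossing.
Ford: no edge straddles that height → 0 crossings.
Only Spur has an odd count, so the point is inside Spur.

Spur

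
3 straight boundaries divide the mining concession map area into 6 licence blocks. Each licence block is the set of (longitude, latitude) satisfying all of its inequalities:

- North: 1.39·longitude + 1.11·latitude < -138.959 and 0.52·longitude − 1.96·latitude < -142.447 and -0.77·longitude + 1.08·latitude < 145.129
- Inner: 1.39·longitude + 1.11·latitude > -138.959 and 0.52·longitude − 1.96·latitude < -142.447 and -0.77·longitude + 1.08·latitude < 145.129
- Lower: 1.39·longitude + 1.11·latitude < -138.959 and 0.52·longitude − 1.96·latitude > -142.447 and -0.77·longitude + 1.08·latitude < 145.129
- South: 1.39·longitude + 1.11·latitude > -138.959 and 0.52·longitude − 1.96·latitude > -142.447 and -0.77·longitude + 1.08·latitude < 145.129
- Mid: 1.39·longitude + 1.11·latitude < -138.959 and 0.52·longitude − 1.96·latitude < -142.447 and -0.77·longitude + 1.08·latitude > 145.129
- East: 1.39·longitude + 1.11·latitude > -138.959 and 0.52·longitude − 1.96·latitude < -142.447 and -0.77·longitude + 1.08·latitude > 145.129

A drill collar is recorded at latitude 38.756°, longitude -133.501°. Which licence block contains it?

1.39·-133.501 + 1.11·38.756 = -142.547, which is < -138.959
0.52·-133.501 − 1.96·38.756 = -145.382, which is < -142.447
-0.77·-133.501 + 1.08·38.756 = 144.652, which is < 145.129
This sign pattern matches North.

North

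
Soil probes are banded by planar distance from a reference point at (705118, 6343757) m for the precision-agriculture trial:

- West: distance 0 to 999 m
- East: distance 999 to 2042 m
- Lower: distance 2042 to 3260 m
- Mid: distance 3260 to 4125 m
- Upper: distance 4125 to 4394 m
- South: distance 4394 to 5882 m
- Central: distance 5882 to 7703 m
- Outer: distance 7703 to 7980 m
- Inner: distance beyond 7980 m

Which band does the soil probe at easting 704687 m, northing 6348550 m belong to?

South

Distance = √((704687−705118)² + (6348550−6343757)²) = √(185761.000 + 22972849.000) = 4812.339 m.
4394 ≤ 4812.339 < 5882 → South.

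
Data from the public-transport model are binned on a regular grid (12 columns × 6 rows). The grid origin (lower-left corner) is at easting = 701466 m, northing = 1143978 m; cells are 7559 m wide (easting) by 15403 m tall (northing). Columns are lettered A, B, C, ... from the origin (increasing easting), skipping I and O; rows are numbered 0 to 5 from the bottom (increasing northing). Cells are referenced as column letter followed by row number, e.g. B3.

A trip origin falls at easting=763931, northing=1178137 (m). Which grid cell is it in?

J2

Column index: ⌊(763931 − 701466) / 7559⌋ = ⌊8.264⌋ = 8 → column J
Row offset from origin: ⌊(1178137 − 1143978) / 15403⌋ = ⌊2.218⌋ = 2 → row 2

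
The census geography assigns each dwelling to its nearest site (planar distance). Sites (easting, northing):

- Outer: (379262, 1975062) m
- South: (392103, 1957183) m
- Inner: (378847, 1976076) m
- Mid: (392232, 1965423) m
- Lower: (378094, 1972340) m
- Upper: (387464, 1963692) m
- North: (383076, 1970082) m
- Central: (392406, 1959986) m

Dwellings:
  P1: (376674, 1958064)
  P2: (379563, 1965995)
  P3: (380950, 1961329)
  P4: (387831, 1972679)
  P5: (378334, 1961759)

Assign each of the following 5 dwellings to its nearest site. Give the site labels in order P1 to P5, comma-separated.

P1 → Upper (d²=148098484.00)
P2 → North (d²=29044738.00)
P3 → Upper (d²=48015965.00)
P4 → North (d²=29354434.00)
P5 → Upper (d²=87093389.00)

Upper, North, Upper, North, Upper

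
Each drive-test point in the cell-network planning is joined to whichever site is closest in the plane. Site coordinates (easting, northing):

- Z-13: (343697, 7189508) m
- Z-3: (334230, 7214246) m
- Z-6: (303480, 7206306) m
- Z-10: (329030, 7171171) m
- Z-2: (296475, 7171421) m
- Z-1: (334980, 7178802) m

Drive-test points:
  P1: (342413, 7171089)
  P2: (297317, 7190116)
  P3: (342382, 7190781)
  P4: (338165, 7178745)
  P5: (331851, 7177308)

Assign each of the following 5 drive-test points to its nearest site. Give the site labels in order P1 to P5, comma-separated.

P1 → Z-1 (d²=114739858.00)
P2 → Z-6 (d²=300098669.00)
P3 → Z-13 (d²=3349754.00)
P4 → Z-1 (d²=10147474.00)
P5 → Z-1 (d²=12022677.00)

Z-1, Z-6, Z-13, Z-1, Z-1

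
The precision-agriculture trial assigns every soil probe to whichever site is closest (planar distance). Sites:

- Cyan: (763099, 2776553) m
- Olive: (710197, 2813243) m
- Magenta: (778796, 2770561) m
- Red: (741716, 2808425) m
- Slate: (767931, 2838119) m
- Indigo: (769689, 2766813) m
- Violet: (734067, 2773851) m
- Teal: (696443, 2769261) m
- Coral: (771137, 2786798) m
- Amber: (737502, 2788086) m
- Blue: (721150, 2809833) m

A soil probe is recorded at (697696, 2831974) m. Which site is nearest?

Olive

Squared distances to each site:
Cyan: 7349039650.000; Olive: 507125362.000; Magenta: 10348766569.000; Red: 2492315801.000; Slate: 4970716250.000; Indigo: 9428947970.000; Violet: 4701132770.000; Teal: 3934490378.000; Coral: 7434451457.000; Amber: 3510674180.000; Blue: 1040313997.000.
Minimum at Olive.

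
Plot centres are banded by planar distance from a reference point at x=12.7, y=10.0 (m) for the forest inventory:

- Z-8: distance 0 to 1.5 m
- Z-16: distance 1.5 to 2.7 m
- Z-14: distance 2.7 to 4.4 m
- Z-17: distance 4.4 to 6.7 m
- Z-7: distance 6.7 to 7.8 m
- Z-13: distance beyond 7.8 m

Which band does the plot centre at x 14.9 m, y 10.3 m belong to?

Distance = √((14.9−12.7)² + (10.3−10.0)²) = √(4.840 + 0.090) = 2.220 m.
1.5 ≤ 2.220 < 2.7 → Z-16.

Z-16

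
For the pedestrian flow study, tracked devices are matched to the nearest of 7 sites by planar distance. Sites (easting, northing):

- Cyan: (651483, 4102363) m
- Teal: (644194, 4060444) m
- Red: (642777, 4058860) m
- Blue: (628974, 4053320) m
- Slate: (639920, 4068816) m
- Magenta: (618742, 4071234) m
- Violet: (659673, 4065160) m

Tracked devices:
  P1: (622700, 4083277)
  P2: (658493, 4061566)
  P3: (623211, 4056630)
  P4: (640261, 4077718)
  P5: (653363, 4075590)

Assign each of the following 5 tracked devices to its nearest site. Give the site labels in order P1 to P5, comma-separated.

Magenta, Violet, Blue, Slate, Violet

P1 → Magenta (d²=160699613.00)
P2 → Violet (d²=14309236.00)
P3 → Blue (d²=44168269.00)
P4 → Slate (d²=79361885.00)
P5 → Violet (d²=148601000.00)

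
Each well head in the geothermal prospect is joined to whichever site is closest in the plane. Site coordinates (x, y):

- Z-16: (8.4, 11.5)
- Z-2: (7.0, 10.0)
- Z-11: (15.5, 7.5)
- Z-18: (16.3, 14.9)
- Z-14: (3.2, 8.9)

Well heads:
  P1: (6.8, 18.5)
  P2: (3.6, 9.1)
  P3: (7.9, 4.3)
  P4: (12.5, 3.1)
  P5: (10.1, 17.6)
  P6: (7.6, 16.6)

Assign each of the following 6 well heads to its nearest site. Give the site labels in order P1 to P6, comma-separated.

P1 → Z-16 (d²=51.56)
P2 → Z-14 (d²=0.20)
P3 → Z-2 (d²=33.30)
P4 → Z-11 (d²=28.36)
P5 → Z-16 (d²=40.10)
P6 → Z-16 (d²=26.65)

Z-16, Z-14, Z-2, Z-11, Z-16, Z-16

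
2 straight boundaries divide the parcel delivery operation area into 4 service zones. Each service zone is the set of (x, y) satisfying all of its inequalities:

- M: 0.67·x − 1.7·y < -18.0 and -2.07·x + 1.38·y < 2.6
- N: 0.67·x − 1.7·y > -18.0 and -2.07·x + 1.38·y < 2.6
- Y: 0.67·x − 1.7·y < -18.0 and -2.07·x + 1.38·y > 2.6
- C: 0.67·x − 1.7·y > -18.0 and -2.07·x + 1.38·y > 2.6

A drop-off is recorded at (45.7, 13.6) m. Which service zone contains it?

N

0.67·45.7 − 1.7·13.6 = 7.499, which is > -18.0
-2.07·45.7 + 1.38·13.6 = -75.831, which is < 2.6
This sign pattern matches N.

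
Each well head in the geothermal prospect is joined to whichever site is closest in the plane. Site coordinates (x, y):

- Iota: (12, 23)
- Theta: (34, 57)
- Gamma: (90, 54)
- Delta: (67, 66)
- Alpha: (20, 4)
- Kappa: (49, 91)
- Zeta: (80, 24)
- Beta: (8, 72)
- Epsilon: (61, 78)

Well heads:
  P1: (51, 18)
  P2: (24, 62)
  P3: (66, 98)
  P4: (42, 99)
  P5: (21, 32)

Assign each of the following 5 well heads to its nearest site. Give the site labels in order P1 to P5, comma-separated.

Zeta, Theta, Kappa, Kappa, Iota

P1 → Zeta (d²=877.00)
P2 → Theta (d²=125.00)
P3 → Kappa (d²=338.00)
P4 → Kappa (d²=113.00)
P5 → Iota (d²=162.00)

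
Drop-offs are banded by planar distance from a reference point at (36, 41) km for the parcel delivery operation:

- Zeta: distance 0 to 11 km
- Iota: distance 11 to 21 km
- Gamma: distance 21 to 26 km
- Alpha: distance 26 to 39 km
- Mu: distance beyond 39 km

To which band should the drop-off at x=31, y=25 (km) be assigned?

Distance = √((31−36)² + (25−41)²) = √(25.000 + 256.000) = 16.763 km.
11 ≤ 16.763 < 21 → Iota.

Iota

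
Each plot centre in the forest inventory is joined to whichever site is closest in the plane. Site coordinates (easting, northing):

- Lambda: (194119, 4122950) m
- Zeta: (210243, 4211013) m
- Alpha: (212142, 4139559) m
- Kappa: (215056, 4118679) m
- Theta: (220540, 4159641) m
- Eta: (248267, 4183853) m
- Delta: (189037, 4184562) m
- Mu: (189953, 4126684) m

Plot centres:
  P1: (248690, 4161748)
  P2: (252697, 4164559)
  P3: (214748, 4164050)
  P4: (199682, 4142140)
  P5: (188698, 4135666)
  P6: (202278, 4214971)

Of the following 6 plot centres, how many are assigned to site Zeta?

1

P1 → Eta
P2 → Eta
P3 → Theta
P4 → Alpha
P5 → Mu
P6 → Zeta
1 of the 6 goes to Zeta.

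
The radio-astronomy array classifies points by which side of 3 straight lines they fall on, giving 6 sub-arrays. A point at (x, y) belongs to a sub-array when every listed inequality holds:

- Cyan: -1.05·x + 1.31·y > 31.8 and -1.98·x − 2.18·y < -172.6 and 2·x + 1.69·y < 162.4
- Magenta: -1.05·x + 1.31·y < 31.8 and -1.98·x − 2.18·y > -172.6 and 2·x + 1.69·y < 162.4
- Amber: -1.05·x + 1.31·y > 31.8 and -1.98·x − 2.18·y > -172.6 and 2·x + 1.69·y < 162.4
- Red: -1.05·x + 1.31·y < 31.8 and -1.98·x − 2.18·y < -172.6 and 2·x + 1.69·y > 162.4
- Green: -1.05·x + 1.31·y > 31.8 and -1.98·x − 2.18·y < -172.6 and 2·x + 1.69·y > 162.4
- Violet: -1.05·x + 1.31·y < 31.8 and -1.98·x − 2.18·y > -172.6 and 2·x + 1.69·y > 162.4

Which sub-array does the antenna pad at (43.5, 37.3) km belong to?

Magenta

-1.05·43.5 + 1.31·37.3 = 3.188, which is < 31.8
-1.98·43.5 − 2.18·37.3 = -167.444, which is > -172.6
2·43.5 + 1.69·37.3 = 150.037, which is < 162.4
This sign pattern matches Magenta.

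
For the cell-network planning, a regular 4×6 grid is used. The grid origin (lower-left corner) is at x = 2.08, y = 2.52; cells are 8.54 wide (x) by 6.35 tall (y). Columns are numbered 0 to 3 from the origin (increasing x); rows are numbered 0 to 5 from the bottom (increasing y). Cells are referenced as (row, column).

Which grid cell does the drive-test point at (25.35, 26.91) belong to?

(3, 2)

Column index: ⌊(25.35 − 2.08) / 8.54⌋ = ⌊2.725⌋ = 2
Row offset from origin: ⌊(26.91 − 2.52) / 6.35⌋ = ⌊3.841⌋ = 3 → row 3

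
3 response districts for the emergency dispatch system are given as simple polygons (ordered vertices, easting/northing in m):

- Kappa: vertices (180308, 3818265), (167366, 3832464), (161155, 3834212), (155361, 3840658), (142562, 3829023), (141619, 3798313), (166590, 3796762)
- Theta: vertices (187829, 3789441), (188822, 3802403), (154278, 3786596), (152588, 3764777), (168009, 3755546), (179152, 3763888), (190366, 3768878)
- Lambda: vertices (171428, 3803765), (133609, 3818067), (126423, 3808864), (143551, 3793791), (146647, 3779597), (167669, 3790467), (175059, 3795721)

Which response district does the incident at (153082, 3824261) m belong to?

Kappa

Cast a ray rightward from (153082, 3824261). For each polygon, the edges (by vertex number in listed order) whose endpoints lie on opposite sides of northing = 3824261, where each meets that height, and whether that is right or left of the point:
Kappa: 1–2 at easting≈174842.8 (right), 5–6 at easting≈142415.8 (left) → 1 crossing.
Theta: no edge straddles that height → 0 crossings.
Lambda: no edge straddles that height → 0 crossings.
Only Kappa has an odd count, so the point is inside Kappa.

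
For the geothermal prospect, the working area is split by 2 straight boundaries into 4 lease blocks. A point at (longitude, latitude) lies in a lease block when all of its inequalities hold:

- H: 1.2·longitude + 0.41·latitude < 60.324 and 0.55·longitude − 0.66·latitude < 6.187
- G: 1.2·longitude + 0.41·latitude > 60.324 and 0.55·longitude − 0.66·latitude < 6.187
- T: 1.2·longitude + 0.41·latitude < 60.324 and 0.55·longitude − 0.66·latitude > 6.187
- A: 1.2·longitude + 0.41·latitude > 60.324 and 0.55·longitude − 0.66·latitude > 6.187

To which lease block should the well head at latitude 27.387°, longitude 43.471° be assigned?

1.2·43.471 + 0.41·27.387 = 63.394, which is > 60.324
0.55·43.471 − 0.66·27.387 = 5.834, which is < 6.187
This sign pattern matches G.

G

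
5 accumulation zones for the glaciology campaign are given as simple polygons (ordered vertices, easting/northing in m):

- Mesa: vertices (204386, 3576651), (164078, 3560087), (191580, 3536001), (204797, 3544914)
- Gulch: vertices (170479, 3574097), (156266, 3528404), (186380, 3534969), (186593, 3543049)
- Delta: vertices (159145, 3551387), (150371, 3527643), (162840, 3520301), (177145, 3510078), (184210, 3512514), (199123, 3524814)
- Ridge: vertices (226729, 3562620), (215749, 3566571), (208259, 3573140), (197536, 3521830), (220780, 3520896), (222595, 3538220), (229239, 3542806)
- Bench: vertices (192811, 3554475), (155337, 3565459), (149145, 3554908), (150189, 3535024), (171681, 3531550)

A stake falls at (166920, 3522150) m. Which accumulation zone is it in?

Cast a ray rightward from (166920, 3522150). For each polygon, the edges (by vertex number in listed order) whose endpoints lie on opposite sides of northing = 3522150, where each meets that height, and whether that is right or left of the point:
Mesa: no edge straddles that height → 0 crossings.
Gulch: no edge straddles that height → 0 crossings.
Delta: 2–3 at easting≈159699.8 (left), 5–6 at easting≈195893.1 (right) → 1 crossing.
Ridge: 3–4 at easting≈197602.9 (right), 5–6 at easting≈220911.4 (right) → 2 crossings.
Bench: no edge straddles that height → 0 crossings.
Only Delta has an odd count, so the point is inside Delta.

Delta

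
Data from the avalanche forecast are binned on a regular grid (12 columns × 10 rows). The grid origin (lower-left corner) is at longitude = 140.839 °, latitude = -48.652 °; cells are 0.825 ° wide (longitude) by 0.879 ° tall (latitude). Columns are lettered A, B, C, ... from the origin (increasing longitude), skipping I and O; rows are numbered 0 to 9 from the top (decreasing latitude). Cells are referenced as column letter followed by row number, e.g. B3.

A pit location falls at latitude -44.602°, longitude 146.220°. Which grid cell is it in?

Column index: ⌊(146.220 − 140.839) / 0.825⌋ = ⌊6.522⌋ = 6 → column G
Row offset from origin: ⌊(-44.602 − -48.652) / 0.879⌋ = ⌊4.608⌋ = 4 → row 5 (counted from top)

G5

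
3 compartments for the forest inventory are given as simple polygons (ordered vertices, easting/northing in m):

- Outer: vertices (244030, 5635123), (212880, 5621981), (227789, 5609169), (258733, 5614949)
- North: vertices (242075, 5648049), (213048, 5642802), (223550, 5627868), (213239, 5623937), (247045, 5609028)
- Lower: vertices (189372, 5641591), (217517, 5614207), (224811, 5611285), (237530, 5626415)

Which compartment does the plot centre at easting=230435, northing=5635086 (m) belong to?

North

Cast a ray rightward from (230435, 5635086). For each polygon, the edges (by vertex number in listed order) whose endpoints lie on opposite sides of northing = 5635086, where each meets that height, and whether that is right or left of the point:
Outer: 1–2 at easting≈243942.3 (right), 4–1 at easting≈244057.0 (right) → 2 crossings.
North: 2–3 at easting≈218474.1 (left), 5–1 at easting≈243726.1 (right) → 1 crossing.
Lower: 1–2 at easting≈196057.8 (left), 4–1 at easting≈210014.3 (left) → 0 crossings.
Only North has an odd count, so the point is inside North.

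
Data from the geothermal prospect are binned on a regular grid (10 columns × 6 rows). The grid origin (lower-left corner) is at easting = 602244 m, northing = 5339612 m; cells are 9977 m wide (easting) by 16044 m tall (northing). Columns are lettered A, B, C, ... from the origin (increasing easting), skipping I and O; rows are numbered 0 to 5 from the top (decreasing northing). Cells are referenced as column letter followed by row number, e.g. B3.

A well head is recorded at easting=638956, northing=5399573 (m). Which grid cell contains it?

D2

Column index: ⌊(638956 − 602244) / 9977⌋ = ⌊3.680⌋ = 3 → column D
Row offset from origin: ⌊(5399573 − 5339612) / 16044⌋ = ⌊3.737⌋ = 3 → row 2 (counted from top)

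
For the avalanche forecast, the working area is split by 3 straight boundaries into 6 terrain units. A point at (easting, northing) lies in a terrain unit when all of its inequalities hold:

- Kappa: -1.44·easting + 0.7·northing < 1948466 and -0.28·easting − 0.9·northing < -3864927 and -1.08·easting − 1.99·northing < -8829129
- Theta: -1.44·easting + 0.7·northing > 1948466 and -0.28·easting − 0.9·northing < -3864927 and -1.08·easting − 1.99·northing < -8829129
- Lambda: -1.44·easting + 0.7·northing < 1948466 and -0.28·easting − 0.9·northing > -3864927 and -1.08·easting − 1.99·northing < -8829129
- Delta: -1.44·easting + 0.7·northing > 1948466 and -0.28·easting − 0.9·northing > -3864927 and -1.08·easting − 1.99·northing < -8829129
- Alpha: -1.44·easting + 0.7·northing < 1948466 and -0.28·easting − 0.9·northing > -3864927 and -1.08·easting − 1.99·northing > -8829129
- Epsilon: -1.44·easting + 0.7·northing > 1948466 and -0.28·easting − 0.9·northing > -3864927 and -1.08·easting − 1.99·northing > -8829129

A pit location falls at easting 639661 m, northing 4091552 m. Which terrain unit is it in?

Lambda

-1.44·639661 + 0.7·4091552 = 1942974.560, which is < 1948466
-0.28·639661 − 0.9·4091552 = -3861501.880, which is > -3864927
-1.08·639661 − 1.99·4091552 = -8833022.360, which is < -8829129
This sign pattern matches Lambda.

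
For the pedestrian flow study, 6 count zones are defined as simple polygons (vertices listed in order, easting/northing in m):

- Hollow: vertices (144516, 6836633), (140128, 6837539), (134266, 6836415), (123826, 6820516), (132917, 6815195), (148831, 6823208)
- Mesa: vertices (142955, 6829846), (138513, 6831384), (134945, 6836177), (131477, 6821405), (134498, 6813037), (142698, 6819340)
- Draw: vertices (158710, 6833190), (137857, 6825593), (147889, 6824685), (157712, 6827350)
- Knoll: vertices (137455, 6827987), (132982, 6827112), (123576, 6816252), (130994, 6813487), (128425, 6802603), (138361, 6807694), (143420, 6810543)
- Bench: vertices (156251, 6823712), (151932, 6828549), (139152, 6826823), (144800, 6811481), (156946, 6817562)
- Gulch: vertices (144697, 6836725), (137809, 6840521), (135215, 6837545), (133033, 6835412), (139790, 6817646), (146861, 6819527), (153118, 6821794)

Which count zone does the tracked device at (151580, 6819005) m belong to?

Cast a ray rightward from (151580, 6819005). For each polygon, the edges (by vertex number in listed order) whose endpoints lie on opposite sides of northing = 6819005, where each meets that height, and whether that is right or left of the point:
Hollow: 4–5 at easting≈126407.6 (left), 5–6 at easting≈140483.7 (left) → 0 crossings.
Mesa: 4–5 at easting≈132343.4 (left), 5–6 at easting≈142262.2 (left) → 0 crossings.
Draw: no edge straddles that height → 0 crossings.
Knoll: 2–3 at easting≈125960.4 (left), 7–1 at easting≈140526.4 (left) → 0 crossings.
Bench: 3–4 at easting≈142030.1 (left), 5–1 at easting≈156782.9 (right) → 1 crossing.
Gulch: 4–5 at easting≈139273.1 (left), 5–6 at easting≈144898.7 (left) → 0 crossings.
Only Bench has an odd count, so the point is inside Bench.

Bench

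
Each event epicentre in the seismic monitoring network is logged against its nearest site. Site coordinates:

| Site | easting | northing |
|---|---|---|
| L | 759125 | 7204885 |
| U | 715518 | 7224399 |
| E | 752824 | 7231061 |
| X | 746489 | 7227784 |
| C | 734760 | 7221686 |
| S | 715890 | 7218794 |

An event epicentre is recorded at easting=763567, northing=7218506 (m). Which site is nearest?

Squared distances to each site:
L: 205263005.000; U: 2343433850.000; E: 273040074.000; X: 377739368.000; C: 839955649.000; S: 2273179273.000.
Minimum at L.

L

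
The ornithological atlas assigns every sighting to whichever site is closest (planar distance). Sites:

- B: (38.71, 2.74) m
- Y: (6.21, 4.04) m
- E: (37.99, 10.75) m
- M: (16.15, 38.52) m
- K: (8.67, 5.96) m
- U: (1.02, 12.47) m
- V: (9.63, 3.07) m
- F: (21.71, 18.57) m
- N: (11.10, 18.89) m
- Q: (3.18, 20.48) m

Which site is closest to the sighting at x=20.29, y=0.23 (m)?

V

Squared distances to each site:
B: 345.597; Y: 212.762; E: 423.960; M: 1483.264; K: 167.857; U: 521.150; V: 121.701; F: 338.372; N: 432.652; Q: 702.815.
Minimum at V.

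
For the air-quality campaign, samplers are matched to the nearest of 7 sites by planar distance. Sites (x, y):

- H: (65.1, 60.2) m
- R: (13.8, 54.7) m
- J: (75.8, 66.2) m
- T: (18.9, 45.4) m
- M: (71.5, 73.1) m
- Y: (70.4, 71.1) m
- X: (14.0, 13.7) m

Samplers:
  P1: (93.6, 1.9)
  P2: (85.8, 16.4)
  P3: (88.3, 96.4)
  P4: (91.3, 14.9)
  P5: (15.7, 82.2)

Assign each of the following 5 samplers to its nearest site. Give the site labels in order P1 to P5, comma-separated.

P1 → H (d²=4211.14)
P2 → H (d²=2346.93)
P3 → M (d²=825.13)
P4 → H (d²=2738.53)
P5 → R (d²=759.86)

H, H, M, H, R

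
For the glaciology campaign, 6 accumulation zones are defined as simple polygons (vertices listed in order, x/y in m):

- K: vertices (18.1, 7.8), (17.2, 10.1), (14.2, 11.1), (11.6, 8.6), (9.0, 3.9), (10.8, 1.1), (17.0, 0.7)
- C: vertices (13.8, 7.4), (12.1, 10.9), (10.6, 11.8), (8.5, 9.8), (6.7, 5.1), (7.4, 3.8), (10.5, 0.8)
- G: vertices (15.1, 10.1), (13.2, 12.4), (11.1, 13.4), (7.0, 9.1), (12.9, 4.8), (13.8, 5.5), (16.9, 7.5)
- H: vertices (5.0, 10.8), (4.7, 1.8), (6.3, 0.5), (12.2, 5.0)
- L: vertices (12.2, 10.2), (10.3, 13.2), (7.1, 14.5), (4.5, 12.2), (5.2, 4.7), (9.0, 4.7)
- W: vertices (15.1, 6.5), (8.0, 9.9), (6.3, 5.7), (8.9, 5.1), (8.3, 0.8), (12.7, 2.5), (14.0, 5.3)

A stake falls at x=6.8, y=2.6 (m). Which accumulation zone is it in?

H

Cast a ray rightward from (6.8, 2.6). For each polygon, the edges (by vertex number in listed order) whose endpoints lie on opposite sides of y = 2.6, where each meets that height, and whether that is right or left of the point:
K: 5–6 at x≈9.84 (right), 7–1 at x≈17.29 (right) → 2 crossings.
C: 6–7 at x≈8.64 (right), 7–1 at x≈11.40 (right) → 2 crossings.
G: no edge straddles that height → 0 crossings.
H: 1–2 at x≈4.73 (left), 3–4 at x≈9.05 (right) → 1 crossing.
L: no edge straddles that height → 0 crossings.
W: 4–5 at x≈8.55 (right), 6–7 at x≈12.75 (right) → 2 crossings.
Only H has an odd count, so the point is inside H.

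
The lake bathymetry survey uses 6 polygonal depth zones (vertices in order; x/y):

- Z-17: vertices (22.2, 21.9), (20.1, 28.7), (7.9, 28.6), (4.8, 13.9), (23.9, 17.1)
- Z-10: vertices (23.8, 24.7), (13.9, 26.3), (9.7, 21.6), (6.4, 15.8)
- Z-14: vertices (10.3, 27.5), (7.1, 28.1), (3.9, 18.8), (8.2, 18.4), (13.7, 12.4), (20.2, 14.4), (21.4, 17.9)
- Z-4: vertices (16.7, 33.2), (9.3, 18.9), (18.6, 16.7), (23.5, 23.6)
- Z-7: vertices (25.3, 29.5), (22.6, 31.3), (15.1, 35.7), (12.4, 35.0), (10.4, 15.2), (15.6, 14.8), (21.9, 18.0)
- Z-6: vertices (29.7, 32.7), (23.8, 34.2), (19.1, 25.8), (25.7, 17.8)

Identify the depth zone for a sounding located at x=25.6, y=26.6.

Cast a ray rightward from (25.6, 26.6). For each polygon, the edges (by vertex number in listed order) whose endpoints lie on opposite sides of y = 26.6, where each meets that height, and whether that is right or left of the point:
Z-17: 1–2 at x≈20.75 (left), 3–4 at x≈7.48 (left) → 0 crossings.
Z-10: no edge straddles that height → 0 crossings.
Z-14: 2–3 at x≈6.58 (left), 7–1 at x≈11.34 (left) → 0 crossings.
Z-4: 1–2 at x≈13.28 (left), 4–1 at x≈21.38 (left) → 0 crossings.
Z-7: 4–5 at x≈11.55 (left), 7–1 at x≈24.44 (left) → 0 crossings.
Z-6: 2–3 at x≈19.55 (left), 4–1 at x≈28.06 (right) → 1 crossing.
Only Z-6 has an odd count, so the point is inside Z-6.

Z-6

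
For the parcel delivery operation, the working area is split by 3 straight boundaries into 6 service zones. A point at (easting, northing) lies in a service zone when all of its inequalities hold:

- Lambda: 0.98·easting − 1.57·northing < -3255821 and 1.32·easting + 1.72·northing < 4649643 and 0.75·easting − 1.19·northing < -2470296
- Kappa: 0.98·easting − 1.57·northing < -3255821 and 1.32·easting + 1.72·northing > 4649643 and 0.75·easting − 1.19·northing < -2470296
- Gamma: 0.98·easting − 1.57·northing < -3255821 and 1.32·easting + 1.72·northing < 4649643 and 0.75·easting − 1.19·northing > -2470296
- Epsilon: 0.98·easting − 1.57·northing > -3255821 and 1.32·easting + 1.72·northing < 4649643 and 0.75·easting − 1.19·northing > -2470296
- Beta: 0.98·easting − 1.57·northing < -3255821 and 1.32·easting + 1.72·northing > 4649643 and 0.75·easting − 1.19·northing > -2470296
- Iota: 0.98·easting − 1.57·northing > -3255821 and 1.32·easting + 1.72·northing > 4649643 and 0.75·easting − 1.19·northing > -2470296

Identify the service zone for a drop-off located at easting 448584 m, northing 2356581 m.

0.98·448584 − 1.57·2356581 = -3260219.850, which is < -3255821
1.32·448584 + 1.72·2356581 = 4645450.200, which is < 4649643
0.75·448584 − 1.19·2356581 = -2467893.390, which is > -2470296
This sign pattern matches Gamma.

Gamma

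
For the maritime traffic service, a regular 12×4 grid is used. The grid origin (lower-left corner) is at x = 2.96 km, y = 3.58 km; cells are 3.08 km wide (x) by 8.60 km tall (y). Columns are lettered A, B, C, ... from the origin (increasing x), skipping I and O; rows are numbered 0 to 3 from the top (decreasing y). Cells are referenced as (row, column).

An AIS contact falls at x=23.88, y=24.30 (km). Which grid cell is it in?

(1, G)

Column index: ⌊(23.88 − 2.96) / 3.08⌋ = ⌊6.792⌋ = 6 → column G
Row offset from origin: ⌊(24.30 − 3.58) / 8.60⌋ = ⌊2.409⌋ = 2 → row 1 (counted from top)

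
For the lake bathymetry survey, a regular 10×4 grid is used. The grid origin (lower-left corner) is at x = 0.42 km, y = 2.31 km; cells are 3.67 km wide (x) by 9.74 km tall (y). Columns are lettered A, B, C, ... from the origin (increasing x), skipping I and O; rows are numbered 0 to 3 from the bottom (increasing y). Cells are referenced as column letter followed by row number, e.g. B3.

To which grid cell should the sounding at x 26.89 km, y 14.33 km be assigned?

Column index: ⌊(26.89 − 0.42) / 3.67⌋ = ⌊7.213⌋ = 7 → column H
Row offset from origin: ⌊(14.33 − 2.31) / 9.74⌋ = ⌊1.234⌋ = 1 → row 1

H1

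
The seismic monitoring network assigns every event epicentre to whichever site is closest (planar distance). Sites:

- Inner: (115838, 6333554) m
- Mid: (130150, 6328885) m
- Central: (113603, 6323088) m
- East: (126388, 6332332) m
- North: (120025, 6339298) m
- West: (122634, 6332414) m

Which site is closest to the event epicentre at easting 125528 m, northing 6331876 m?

East

Squared distances to each site:
Inner: 96711784.000; Mid: 30308965.000; Central: 219434569.000; East: 947536.000; North: 85369093.000; West: 8664680.000.
Minimum at East.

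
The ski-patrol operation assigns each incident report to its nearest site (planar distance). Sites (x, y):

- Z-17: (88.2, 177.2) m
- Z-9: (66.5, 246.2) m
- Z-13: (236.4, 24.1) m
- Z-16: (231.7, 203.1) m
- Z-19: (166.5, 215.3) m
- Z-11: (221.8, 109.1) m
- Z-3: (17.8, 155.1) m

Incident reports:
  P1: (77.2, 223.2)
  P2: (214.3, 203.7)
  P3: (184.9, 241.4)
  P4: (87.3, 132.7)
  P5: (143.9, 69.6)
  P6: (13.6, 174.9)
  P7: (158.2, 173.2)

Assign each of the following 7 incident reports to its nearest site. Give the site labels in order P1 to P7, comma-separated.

Z-9, Z-16, Z-19, Z-17, Z-11, Z-3, Z-19

P1 → Z-9 (d²=643.49)
P2 → Z-16 (d²=303.12)
P3 → Z-19 (d²=1019.77)
P4 → Z-17 (d²=1981.06)
P5 → Z-11 (d²=7628.66)
P6 → Z-3 (d²=409.68)
P7 → Z-19 (d²=1841.30)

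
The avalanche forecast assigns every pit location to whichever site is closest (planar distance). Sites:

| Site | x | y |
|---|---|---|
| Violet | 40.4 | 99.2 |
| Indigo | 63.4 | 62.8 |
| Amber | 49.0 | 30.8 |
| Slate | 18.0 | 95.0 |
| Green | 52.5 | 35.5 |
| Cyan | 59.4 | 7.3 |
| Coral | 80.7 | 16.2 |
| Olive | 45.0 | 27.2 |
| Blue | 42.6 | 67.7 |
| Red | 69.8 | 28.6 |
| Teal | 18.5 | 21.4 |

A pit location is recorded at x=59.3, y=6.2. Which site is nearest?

Squared distances to each site:
Violet: 9006.210; Indigo: 3220.370; Amber: 711.250; Slate: 9591.130; Green: 904.730; Cyan: 1.220; Coral: 557.960; Olive: 645.490; Blue: 4061.140; Red: 612.010; Teal: 1895.680.
Minimum at Cyan.

Cyan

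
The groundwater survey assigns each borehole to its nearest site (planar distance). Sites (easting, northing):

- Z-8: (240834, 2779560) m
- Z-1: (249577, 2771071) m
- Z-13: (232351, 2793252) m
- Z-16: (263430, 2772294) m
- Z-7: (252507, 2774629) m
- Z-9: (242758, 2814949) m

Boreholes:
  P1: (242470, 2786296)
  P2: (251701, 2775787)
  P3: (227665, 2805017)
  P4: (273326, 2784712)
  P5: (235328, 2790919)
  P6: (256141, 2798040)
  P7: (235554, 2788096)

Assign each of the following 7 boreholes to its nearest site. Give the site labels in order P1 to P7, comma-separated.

Z-8, Z-7, Z-13, Z-16, Z-13, Z-9, Z-13

P1 → Z-8 (d²=48050192.00)
P2 → Z-7 (d²=1990600.00)
P3 → Z-13 (d²=160373821.00)
P4 → Z-16 (d²=252137540.00)
P5 → Z-13 (d²=14305418.00)
P6 → Z-9 (d²=465018970.00)
P7 → Z-13 (d²=36843545.00)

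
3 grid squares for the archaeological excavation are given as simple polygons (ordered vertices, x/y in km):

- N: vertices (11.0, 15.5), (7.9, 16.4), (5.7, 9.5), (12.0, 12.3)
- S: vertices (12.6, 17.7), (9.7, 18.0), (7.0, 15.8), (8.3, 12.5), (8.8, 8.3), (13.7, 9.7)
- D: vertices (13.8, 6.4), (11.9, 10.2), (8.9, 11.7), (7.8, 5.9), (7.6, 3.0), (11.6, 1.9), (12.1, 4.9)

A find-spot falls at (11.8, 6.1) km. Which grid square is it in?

Cast a ray rightward from (11.8, 6.1). For each polygon, the edges (by vertex number in listed order) whose endpoints lie on opposite sides of y = 6.1, where each meets that height, and whether that is right or left of the point:
N: no edge straddles that height → 0 crossings.
S: no edge straddles that height → 0 crossings.
D: 3–4 at x≈7.84 (left), 7–1 at x≈13.46 (right) → 1 crossing.
Only D has an odd count, so the point is inside D.

D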